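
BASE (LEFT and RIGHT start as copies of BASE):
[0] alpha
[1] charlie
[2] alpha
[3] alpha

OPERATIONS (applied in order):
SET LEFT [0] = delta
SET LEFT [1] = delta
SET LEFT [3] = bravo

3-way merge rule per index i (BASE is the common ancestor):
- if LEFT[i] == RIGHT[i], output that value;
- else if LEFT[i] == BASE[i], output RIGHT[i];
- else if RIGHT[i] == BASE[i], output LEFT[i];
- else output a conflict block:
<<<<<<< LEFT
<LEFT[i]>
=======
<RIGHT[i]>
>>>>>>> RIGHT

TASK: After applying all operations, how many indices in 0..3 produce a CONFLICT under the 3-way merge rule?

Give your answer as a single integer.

Answer: 0

Derivation:
Final LEFT:  [delta, delta, alpha, bravo]
Final RIGHT: [alpha, charlie, alpha, alpha]
i=0: L=delta, R=alpha=BASE -> take LEFT -> delta
i=1: L=delta, R=charlie=BASE -> take LEFT -> delta
i=2: L=alpha R=alpha -> agree -> alpha
i=3: L=bravo, R=alpha=BASE -> take LEFT -> bravo
Conflict count: 0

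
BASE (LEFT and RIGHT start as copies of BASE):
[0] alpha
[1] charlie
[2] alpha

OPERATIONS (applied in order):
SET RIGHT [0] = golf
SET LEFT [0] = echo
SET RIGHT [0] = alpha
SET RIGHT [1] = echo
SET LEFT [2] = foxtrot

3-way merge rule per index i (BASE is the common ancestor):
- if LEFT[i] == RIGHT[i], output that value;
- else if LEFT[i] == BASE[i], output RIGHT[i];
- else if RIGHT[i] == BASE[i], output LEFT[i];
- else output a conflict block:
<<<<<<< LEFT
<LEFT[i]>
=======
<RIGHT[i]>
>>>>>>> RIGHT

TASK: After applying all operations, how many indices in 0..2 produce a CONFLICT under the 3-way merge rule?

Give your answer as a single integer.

Answer: 0

Derivation:
Final LEFT:  [echo, charlie, foxtrot]
Final RIGHT: [alpha, echo, alpha]
i=0: L=echo, R=alpha=BASE -> take LEFT -> echo
i=1: L=charlie=BASE, R=echo -> take RIGHT -> echo
i=2: L=foxtrot, R=alpha=BASE -> take LEFT -> foxtrot
Conflict count: 0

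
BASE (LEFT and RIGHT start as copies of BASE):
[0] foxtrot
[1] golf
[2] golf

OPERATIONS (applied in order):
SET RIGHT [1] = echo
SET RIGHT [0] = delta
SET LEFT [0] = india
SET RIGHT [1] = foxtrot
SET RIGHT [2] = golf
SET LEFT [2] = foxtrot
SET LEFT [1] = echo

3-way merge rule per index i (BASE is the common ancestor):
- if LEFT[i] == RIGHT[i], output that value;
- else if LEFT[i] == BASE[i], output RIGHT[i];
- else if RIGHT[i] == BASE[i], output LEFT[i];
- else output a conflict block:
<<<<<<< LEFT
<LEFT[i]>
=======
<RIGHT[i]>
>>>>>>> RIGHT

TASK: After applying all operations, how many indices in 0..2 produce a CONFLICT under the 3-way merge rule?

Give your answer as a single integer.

Final LEFT:  [india, echo, foxtrot]
Final RIGHT: [delta, foxtrot, golf]
i=0: BASE=foxtrot L=india R=delta all differ -> CONFLICT
i=1: BASE=golf L=echo R=foxtrot all differ -> CONFLICT
i=2: L=foxtrot, R=golf=BASE -> take LEFT -> foxtrot
Conflict count: 2

Answer: 2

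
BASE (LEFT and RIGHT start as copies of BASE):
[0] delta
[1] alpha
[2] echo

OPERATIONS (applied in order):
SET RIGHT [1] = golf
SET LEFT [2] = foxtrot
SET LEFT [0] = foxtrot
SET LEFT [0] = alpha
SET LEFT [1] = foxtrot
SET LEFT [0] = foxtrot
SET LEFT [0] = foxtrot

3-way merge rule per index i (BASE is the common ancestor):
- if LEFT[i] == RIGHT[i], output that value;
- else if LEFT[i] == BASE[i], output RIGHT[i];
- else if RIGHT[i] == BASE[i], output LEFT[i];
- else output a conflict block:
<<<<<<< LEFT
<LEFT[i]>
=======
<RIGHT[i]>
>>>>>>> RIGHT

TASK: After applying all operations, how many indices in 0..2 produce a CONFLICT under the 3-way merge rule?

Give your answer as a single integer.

Answer: 1

Derivation:
Final LEFT:  [foxtrot, foxtrot, foxtrot]
Final RIGHT: [delta, golf, echo]
i=0: L=foxtrot, R=delta=BASE -> take LEFT -> foxtrot
i=1: BASE=alpha L=foxtrot R=golf all differ -> CONFLICT
i=2: L=foxtrot, R=echo=BASE -> take LEFT -> foxtrot
Conflict count: 1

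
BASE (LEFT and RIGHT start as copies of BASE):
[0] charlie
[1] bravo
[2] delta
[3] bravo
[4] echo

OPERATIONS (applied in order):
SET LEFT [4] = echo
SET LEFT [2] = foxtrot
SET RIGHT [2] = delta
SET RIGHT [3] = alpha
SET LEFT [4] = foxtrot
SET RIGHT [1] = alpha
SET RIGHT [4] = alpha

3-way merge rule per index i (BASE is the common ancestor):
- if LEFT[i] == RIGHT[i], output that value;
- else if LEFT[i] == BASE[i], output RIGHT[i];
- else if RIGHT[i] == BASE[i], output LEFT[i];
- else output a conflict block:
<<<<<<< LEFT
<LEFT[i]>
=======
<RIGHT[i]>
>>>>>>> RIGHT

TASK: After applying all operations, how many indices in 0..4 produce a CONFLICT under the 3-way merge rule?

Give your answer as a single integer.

Final LEFT:  [charlie, bravo, foxtrot, bravo, foxtrot]
Final RIGHT: [charlie, alpha, delta, alpha, alpha]
i=0: L=charlie R=charlie -> agree -> charlie
i=1: L=bravo=BASE, R=alpha -> take RIGHT -> alpha
i=2: L=foxtrot, R=delta=BASE -> take LEFT -> foxtrot
i=3: L=bravo=BASE, R=alpha -> take RIGHT -> alpha
i=4: BASE=echo L=foxtrot R=alpha all differ -> CONFLICT
Conflict count: 1

Answer: 1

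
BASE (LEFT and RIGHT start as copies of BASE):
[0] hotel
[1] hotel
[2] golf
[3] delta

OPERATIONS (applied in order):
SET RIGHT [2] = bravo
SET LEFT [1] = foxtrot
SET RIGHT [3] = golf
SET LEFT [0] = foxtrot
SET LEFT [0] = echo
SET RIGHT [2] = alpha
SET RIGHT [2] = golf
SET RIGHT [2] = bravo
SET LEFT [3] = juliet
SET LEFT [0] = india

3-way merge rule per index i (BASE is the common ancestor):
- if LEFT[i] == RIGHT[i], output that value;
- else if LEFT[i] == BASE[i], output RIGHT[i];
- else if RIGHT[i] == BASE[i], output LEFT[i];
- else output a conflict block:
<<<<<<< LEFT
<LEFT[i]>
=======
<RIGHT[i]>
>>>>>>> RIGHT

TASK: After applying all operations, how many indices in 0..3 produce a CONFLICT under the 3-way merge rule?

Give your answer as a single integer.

Final LEFT:  [india, foxtrot, golf, juliet]
Final RIGHT: [hotel, hotel, bravo, golf]
i=0: L=india, R=hotel=BASE -> take LEFT -> india
i=1: L=foxtrot, R=hotel=BASE -> take LEFT -> foxtrot
i=2: L=golf=BASE, R=bravo -> take RIGHT -> bravo
i=3: BASE=delta L=juliet R=golf all differ -> CONFLICT
Conflict count: 1

Answer: 1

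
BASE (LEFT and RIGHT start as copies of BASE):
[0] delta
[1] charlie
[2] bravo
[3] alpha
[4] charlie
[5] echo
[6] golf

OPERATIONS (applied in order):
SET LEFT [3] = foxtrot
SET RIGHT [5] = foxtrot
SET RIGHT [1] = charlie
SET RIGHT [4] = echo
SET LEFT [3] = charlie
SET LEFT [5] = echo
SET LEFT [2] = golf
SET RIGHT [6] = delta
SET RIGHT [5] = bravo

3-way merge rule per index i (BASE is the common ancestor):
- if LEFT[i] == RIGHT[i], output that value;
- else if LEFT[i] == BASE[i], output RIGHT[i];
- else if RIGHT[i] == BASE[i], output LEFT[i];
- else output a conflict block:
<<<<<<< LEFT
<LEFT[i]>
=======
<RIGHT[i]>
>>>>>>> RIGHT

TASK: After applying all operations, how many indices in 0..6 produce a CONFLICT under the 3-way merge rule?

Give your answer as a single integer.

Answer: 0

Derivation:
Final LEFT:  [delta, charlie, golf, charlie, charlie, echo, golf]
Final RIGHT: [delta, charlie, bravo, alpha, echo, bravo, delta]
i=0: L=delta R=delta -> agree -> delta
i=1: L=charlie R=charlie -> agree -> charlie
i=2: L=golf, R=bravo=BASE -> take LEFT -> golf
i=3: L=charlie, R=alpha=BASE -> take LEFT -> charlie
i=4: L=charlie=BASE, R=echo -> take RIGHT -> echo
i=5: L=echo=BASE, R=bravo -> take RIGHT -> bravo
i=6: L=golf=BASE, R=delta -> take RIGHT -> delta
Conflict count: 0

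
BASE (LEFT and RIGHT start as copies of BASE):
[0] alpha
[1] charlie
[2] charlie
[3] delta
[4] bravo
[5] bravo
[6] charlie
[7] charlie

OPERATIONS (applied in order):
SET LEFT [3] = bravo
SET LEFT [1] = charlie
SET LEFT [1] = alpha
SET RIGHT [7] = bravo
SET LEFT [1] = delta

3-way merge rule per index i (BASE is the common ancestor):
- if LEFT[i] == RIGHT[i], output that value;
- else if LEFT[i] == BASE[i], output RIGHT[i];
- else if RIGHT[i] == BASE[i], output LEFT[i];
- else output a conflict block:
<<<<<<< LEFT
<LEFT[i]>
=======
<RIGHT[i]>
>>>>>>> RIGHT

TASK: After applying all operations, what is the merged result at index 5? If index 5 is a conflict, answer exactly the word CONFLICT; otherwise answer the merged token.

Final LEFT:  [alpha, delta, charlie, bravo, bravo, bravo, charlie, charlie]
Final RIGHT: [alpha, charlie, charlie, delta, bravo, bravo, charlie, bravo]
i=0: L=alpha R=alpha -> agree -> alpha
i=1: L=delta, R=charlie=BASE -> take LEFT -> delta
i=2: L=charlie R=charlie -> agree -> charlie
i=3: L=bravo, R=delta=BASE -> take LEFT -> bravo
i=4: L=bravo R=bravo -> agree -> bravo
i=5: L=bravo R=bravo -> agree -> bravo
i=6: L=charlie R=charlie -> agree -> charlie
i=7: L=charlie=BASE, R=bravo -> take RIGHT -> bravo
Index 5 -> bravo

Answer: bravo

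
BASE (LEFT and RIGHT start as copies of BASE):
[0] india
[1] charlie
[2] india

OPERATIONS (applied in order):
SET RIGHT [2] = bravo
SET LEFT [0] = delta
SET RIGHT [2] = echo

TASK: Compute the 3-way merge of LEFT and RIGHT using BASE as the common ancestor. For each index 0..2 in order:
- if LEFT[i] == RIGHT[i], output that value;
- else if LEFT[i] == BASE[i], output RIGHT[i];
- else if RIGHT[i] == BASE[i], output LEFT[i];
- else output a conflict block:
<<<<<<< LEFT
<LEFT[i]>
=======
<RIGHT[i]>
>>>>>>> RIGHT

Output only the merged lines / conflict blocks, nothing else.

Answer: delta
charlie
echo

Derivation:
Final LEFT:  [delta, charlie, india]
Final RIGHT: [india, charlie, echo]
i=0: L=delta, R=india=BASE -> take LEFT -> delta
i=1: L=charlie R=charlie -> agree -> charlie
i=2: L=india=BASE, R=echo -> take RIGHT -> echo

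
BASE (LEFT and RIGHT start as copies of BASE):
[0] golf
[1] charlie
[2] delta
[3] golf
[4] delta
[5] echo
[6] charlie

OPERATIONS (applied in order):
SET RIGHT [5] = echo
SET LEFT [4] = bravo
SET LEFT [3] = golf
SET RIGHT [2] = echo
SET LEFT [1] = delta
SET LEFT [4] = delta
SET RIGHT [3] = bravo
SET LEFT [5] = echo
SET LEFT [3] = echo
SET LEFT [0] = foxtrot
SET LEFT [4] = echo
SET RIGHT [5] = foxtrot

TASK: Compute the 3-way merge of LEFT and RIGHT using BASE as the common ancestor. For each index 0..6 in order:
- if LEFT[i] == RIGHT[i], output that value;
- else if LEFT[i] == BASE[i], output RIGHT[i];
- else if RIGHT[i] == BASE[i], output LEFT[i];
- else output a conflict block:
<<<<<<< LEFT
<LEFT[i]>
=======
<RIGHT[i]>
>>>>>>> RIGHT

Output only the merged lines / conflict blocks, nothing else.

Answer: foxtrot
delta
echo
<<<<<<< LEFT
echo
=======
bravo
>>>>>>> RIGHT
echo
foxtrot
charlie

Derivation:
Final LEFT:  [foxtrot, delta, delta, echo, echo, echo, charlie]
Final RIGHT: [golf, charlie, echo, bravo, delta, foxtrot, charlie]
i=0: L=foxtrot, R=golf=BASE -> take LEFT -> foxtrot
i=1: L=delta, R=charlie=BASE -> take LEFT -> delta
i=2: L=delta=BASE, R=echo -> take RIGHT -> echo
i=3: BASE=golf L=echo R=bravo all differ -> CONFLICT
i=4: L=echo, R=delta=BASE -> take LEFT -> echo
i=5: L=echo=BASE, R=foxtrot -> take RIGHT -> foxtrot
i=6: L=charlie R=charlie -> agree -> charlie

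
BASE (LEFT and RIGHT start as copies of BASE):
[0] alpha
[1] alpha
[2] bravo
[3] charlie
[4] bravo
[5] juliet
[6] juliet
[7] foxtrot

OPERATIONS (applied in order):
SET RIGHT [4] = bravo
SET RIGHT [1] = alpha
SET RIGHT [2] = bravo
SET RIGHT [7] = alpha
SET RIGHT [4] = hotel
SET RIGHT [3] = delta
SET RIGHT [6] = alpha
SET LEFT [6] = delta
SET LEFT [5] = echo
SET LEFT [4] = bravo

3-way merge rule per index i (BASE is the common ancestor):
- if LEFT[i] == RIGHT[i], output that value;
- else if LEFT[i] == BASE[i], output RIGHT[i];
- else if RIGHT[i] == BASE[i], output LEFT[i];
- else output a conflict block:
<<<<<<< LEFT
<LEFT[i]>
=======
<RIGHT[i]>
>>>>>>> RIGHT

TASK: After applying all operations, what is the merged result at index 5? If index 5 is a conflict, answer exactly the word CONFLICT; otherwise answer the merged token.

Final LEFT:  [alpha, alpha, bravo, charlie, bravo, echo, delta, foxtrot]
Final RIGHT: [alpha, alpha, bravo, delta, hotel, juliet, alpha, alpha]
i=0: L=alpha R=alpha -> agree -> alpha
i=1: L=alpha R=alpha -> agree -> alpha
i=2: L=bravo R=bravo -> agree -> bravo
i=3: L=charlie=BASE, R=delta -> take RIGHT -> delta
i=4: L=bravo=BASE, R=hotel -> take RIGHT -> hotel
i=5: L=echo, R=juliet=BASE -> take LEFT -> echo
i=6: BASE=juliet L=delta R=alpha all differ -> CONFLICT
i=7: L=foxtrot=BASE, R=alpha -> take RIGHT -> alpha
Index 5 -> echo

Answer: echo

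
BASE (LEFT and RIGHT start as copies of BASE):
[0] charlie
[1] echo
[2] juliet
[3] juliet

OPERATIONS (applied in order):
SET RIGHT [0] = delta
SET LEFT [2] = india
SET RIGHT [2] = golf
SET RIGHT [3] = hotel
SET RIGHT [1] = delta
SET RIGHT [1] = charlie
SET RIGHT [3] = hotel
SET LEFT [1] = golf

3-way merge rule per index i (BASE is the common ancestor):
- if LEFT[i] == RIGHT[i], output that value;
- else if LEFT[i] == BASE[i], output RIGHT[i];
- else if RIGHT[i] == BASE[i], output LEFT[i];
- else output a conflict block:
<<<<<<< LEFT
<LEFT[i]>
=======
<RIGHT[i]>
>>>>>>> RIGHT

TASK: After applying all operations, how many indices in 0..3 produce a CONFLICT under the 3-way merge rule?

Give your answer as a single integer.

Final LEFT:  [charlie, golf, india, juliet]
Final RIGHT: [delta, charlie, golf, hotel]
i=0: L=charlie=BASE, R=delta -> take RIGHT -> delta
i=1: BASE=echo L=golf R=charlie all differ -> CONFLICT
i=2: BASE=juliet L=india R=golf all differ -> CONFLICT
i=3: L=juliet=BASE, R=hotel -> take RIGHT -> hotel
Conflict count: 2

Answer: 2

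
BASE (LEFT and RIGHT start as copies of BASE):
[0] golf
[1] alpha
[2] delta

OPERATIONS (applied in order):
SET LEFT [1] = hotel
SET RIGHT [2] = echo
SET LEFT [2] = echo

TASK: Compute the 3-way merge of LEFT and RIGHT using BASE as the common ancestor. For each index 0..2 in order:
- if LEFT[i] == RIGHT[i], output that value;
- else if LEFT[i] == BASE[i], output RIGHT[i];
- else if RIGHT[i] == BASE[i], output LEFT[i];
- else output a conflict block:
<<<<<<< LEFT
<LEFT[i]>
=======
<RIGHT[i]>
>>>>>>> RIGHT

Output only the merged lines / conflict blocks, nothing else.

Answer: golf
hotel
echo

Derivation:
Final LEFT:  [golf, hotel, echo]
Final RIGHT: [golf, alpha, echo]
i=0: L=golf R=golf -> agree -> golf
i=1: L=hotel, R=alpha=BASE -> take LEFT -> hotel
i=2: L=echo R=echo -> agree -> echo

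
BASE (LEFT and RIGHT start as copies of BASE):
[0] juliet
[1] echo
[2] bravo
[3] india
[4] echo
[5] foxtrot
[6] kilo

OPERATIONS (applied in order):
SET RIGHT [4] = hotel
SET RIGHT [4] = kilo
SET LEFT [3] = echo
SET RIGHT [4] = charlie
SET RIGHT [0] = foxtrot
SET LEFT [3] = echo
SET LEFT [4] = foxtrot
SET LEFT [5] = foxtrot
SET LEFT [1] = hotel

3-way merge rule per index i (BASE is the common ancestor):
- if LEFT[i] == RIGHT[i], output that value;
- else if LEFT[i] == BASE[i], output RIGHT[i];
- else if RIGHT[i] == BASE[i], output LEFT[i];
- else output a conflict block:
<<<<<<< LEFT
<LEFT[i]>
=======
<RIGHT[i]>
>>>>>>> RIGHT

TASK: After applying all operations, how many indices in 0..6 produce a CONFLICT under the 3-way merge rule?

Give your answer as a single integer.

Final LEFT:  [juliet, hotel, bravo, echo, foxtrot, foxtrot, kilo]
Final RIGHT: [foxtrot, echo, bravo, india, charlie, foxtrot, kilo]
i=0: L=juliet=BASE, R=foxtrot -> take RIGHT -> foxtrot
i=1: L=hotel, R=echo=BASE -> take LEFT -> hotel
i=2: L=bravo R=bravo -> agree -> bravo
i=3: L=echo, R=india=BASE -> take LEFT -> echo
i=4: BASE=echo L=foxtrot R=charlie all differ -> CONFLICT
i=5: L=foxtrot R=foxtrot -> agree -> foxtrot
i=6: L=kilo R=kilo -> agree -> kilo
Conflict count: 1

Answer: 1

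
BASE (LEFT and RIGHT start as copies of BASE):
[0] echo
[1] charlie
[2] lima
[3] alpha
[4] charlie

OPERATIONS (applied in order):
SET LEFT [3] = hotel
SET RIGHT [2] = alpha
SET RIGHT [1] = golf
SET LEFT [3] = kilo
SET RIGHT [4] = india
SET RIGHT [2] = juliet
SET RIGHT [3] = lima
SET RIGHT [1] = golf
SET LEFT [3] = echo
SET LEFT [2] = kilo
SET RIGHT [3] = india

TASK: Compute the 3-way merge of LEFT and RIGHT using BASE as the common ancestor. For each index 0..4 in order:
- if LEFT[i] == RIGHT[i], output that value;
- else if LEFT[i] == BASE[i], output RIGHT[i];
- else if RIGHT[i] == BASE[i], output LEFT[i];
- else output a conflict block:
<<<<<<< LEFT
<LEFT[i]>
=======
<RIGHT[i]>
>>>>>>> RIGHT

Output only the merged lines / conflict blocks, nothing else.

Final LEFT:  [echo, charlie, kilo, echo, charlie]
Final RIGHT: [echo, golf, juliet, india, india]
i=0: L=echo R=echo -> agree -> echo
i=1: L=charlie=BASE, R=golf -> take RIGHT -> golf
i=2: BASE=lima L=kilo R=juliet all differ -> CONFLICT
i=3: BASE=alpha L=echo R=india all differ -> CONFLICT
i=4: L=charlie=BASE, R=india -> take RIGHT -> india

Answer: echo
golf
<<<<<<< LEFT
kilo
=======
juliet
>>>>>>> RIGHT
<<<<<<< LEFT
echo
=======
india
>>>>>>> RIGHT
india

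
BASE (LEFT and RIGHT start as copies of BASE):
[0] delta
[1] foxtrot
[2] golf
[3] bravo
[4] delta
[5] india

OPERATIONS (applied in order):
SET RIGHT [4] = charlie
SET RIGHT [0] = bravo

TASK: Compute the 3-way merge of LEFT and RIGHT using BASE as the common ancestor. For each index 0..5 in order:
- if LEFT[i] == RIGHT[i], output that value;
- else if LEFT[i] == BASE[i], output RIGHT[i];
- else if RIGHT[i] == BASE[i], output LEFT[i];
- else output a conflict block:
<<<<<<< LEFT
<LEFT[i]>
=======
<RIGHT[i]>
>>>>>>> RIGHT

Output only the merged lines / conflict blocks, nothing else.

Answer: bravo
foxtrot
golf
bravo
charlie
india

Derivation:
Final LEFT:  [delta, foxtrot, golf, bravo, delta, india]
Final RIGHT: [bravo, foxtrot, golf, bravo, charlie, india]
i=0: L=delta=BASE, R=bravo -> take RIGHT -> bravo
i=1: L=foxtrot R=foxtrot -> agree -> foxtrot
i=2: L=golf R=golf -> agree -> golf
i=3: L=bravo R=bravo -> agree -> bravo
i=4: L=delta=BASE, R=charlie -> take RIGHT -> charlie
i=5: L=india R=india -> agree -> india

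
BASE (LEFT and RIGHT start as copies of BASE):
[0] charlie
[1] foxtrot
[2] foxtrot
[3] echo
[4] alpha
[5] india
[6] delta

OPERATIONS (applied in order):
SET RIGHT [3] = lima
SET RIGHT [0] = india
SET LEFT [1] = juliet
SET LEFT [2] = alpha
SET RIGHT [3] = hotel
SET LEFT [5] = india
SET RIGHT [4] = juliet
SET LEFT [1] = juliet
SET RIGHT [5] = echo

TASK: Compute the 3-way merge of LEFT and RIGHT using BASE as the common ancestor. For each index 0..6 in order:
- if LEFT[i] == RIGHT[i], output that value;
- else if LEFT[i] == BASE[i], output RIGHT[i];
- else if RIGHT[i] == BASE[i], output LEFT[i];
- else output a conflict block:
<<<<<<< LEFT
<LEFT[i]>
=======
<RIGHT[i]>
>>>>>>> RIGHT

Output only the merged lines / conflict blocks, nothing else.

Answer: india
juliet
alpha
hotel
juliet
echo
delta

Derivation:
Final LEFT:  [charlie, juliet, alpha, echo, alpha, india, delta]
Final RIGHT: [india, foxtrot, foxtrot, hotel, juliet, echo, delta]
i=0: L=charlie=BASE, R=india -> take RIGHT -> india
i=1: L=juliet, R=foxtrot=BASE -> take LEFT -> juliet
i=2: L=alpha, R=foxtrot=BASE -> take LEFT -> alpha
i=3: L=echo=BASE, R=hotel -> take RIGHT -> hotel
i=4: L=alpha=BASE, R=juliet -> take RIGHT -> juliet
i=5: L=india=BASE, R=echo -> take RIGHT -> echo
i=6: L=delta R=delta -> agree -> delta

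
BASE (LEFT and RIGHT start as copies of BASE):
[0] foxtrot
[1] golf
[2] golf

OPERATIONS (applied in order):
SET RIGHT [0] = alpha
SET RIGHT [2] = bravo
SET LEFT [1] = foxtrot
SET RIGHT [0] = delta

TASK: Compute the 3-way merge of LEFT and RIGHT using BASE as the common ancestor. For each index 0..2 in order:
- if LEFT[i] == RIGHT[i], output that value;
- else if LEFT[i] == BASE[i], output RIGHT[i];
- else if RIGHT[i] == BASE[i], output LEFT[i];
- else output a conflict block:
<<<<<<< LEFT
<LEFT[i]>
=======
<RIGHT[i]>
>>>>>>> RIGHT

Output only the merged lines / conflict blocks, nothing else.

Final LEFT:  [foxtrot, foxtrot, golf]
Final RIGHT: [delta, golf, bravo]
i=0: L=foxtrot=BASE, R=delta -> take RIGHT -> delta
i=1: L=foxtrot, R=golf=BASE -> take LEFT -> foxtrot
i=2: L=golf=BASE, R=bravo -> take RIGHT -> bravo

Answer: delta
foxtrot
bravo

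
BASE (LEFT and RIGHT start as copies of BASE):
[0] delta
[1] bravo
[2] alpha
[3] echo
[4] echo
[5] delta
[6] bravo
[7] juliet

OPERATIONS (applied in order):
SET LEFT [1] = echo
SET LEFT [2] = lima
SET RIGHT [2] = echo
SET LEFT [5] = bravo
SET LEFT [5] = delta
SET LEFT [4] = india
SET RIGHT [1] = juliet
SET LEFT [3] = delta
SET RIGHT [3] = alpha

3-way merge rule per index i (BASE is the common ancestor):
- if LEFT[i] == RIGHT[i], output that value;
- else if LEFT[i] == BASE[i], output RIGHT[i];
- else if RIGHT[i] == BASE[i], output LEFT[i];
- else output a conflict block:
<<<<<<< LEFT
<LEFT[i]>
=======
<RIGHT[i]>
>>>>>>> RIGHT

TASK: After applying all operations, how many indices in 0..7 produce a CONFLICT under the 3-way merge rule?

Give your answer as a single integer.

Answer: 3

Derivation:
Final LEFT:  [delta, echo, lima, delta, india, delta, bravo, juliet]
Final RIGHT: [delta, juliet, echo, alpha, echo, delta, bravo, juliet]
i=0: L=delta R=delta -> agree -> delta
i=1: BASE=bravo L=echo R=juliet all differ -> CONFLICT
i=2: BASE=alpha L=lima R=echo all differ -> CONFLICT
i=3: BASE=echo L=delta R=alpha all differ -> CONFLICT
i=4: L=india, R=echo=BASE -> take LEFT -> india
i=5: L=delta R=delta -> agree -> delta
i=6: L=bravo R=bravo -> agree -> bravo
i=7: L=juliet R=juliet -> agree -> juliet
Conflict count: 3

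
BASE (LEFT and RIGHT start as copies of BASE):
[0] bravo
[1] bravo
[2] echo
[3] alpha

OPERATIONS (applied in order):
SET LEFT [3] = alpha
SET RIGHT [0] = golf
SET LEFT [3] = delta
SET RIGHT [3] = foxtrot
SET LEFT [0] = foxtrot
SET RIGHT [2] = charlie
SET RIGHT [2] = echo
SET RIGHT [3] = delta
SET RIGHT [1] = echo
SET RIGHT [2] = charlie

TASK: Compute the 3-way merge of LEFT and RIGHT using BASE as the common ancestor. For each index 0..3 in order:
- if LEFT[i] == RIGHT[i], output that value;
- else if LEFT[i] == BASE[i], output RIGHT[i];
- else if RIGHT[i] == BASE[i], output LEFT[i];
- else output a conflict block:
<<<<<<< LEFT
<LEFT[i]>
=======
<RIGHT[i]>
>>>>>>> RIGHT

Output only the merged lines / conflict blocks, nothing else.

Final LEFT:  [foxtrot, bravo, echo, delta]
Final RIGHT: [golf, echo, charlie, delta]
i=0: BASE=bravo L=foxtrot R=golf all differ -> CONFLICT
i=1: L=bravo=BASE, R=echo -> take RIGHT -> echo
i=2: L=echo=BASE, R=charlie -> take RIGHT -> charlie
i=3: L=delta R=delta -> agree -> delta

Answer: <<<<<<< LEFT
foxtrot
=======
golf
>>>>>>> RIGHT
echo
charlie
delta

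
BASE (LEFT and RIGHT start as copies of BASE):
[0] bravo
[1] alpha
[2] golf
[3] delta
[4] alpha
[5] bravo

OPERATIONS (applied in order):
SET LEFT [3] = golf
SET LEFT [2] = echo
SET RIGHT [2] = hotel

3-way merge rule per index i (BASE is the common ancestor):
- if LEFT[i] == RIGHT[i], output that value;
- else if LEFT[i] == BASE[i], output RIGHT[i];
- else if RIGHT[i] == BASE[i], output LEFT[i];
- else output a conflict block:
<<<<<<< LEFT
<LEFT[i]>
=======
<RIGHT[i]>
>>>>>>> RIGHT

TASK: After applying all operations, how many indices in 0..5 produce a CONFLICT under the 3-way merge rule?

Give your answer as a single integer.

Answer: 1

Derivation:
Final LEFT:  [bravo, alpha, echo, golf, alpha, bravo]
Final RIGHT: [bravo, alpha, hotel, delta, alpha, bravo]
i=0: L=bravo R=bravo -> agree -> bravo
i=1: L=alpha R=alpha -> agree -> alpha
i=2: BASE=golf L=echo R=hotel all differ -> CONFLICT
i=3: L=golf, R=delta=BASE -> take LEFT -> golf
i=4: L=alpha R=alpha -> agree -> alpha
i=5: L=bravo R=bravo -> agree -> bravo
Conflict count: 1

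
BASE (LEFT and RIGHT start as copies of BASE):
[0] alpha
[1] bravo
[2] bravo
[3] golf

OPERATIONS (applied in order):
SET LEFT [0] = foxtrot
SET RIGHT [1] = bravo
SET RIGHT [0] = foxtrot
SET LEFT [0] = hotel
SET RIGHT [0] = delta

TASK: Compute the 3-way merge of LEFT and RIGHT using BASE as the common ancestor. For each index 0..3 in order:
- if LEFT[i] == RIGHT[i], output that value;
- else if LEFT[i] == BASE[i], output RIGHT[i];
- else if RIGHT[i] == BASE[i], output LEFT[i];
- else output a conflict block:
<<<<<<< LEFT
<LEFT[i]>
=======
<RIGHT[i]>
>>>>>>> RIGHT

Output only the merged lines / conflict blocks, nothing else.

Final LEFT:  [hotel, bravo, bravo, golf]
Final RIGHT: [delta, bravo, bravo, golf]
i=0: BASE=alpha L=hotel R=delta all differ -> CONFLICT
i=1: L=bravo R=bravo -> agree -> bravo
i=2: L=bravo R=bravo -> agree -> bravo
i=3: L=golf R=golf -> agree -> golf

Answer: <<<<<<< LEFT
hotel
=======
delta
>>>>>>> RIGHT
bravo
bravo
golf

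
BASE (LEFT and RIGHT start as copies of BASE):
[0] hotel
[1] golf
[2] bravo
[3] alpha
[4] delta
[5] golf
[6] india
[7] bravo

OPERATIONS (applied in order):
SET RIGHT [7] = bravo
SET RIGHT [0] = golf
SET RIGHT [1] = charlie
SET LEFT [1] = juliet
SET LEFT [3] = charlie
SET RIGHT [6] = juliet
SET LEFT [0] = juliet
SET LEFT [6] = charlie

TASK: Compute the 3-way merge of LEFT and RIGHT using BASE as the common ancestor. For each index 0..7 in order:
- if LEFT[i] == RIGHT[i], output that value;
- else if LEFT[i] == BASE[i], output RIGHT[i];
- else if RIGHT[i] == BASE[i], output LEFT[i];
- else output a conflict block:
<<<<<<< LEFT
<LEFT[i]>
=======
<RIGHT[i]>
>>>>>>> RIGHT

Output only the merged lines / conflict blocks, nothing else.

Final LEFT:  [juliet, juliet, bravo, charlie, delta, golf, charlie, bravo]
Final RIGHT: [golf, charlie, bravo, alpha, delta, golf, juliet, bravo]
i=0: BASE=hotel L=juliet R=golf all differ -> CONFLICT
i=1: BASE=golf L=juliet R=charlie all differ -> CONFLICT
i=2: L=bravo R=bravo -> agree -> bravo
i=3: L=charlie, R=alpha=BASE -> take LEFT -> charlie
i=4: L=delta R=delta -> agree -> delta
i=5: L=golf R=golf -> agree -> golf
i=6: BASE=india L=charlie R=juliet all differ -> CONFLICT
i=7: L=bravo R=bravo -> agree -> bravo

Answer: <<<<<<< LEFT
juliet
=======
golf
>>>>>>> RIGHT
<<<<<<< LEFT
juliet
=======
charlie
>>>>>>> RIGHT
bravo
charlie
delta
golf
<<<<<<< LEFT
charlie
=======
juliet
>>>>>>> RIGHT
bravo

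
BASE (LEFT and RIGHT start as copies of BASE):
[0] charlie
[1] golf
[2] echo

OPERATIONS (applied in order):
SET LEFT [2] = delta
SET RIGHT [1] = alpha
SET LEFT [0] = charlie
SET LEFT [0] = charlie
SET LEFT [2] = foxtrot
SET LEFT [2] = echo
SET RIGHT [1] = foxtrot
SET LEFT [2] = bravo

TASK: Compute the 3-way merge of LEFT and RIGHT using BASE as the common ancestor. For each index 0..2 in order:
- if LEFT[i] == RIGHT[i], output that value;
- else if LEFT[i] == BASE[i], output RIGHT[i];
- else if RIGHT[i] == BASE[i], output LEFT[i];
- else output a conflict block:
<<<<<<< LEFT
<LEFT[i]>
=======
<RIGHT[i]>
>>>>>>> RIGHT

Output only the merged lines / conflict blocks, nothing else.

Final LEFT:  [charlie, golf, bravo]
Final RIGHT: [charlie, foxtrot, echo]
i=0: L=charlie R=charlie -> agree -> charlie
i=1: L=golf=BASE, R=foxtrot -> take RIGHT -> foxtrot
i=2: L=bravo, R=echo=BASE -> take LEFT -> bravo

Answer: charlie
foxtrot
bravo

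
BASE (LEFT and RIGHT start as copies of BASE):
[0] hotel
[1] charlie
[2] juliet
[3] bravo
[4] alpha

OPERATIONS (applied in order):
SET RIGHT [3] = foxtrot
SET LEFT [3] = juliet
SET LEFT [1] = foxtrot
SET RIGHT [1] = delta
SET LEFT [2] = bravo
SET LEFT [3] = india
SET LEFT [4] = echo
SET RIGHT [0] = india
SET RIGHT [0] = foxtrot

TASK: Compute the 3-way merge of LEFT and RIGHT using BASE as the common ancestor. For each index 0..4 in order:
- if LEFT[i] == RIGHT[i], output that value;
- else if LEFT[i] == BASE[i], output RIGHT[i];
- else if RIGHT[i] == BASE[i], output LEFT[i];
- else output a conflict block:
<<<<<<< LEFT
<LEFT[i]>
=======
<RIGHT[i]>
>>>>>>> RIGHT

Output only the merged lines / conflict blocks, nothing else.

Final LEFT:  [hotel, foxtrot, bravo, india, echo]
Final RIGHT: [foxtrot, delta, juliet, foxtrot, alpha]
i=0: L=hotel=BASE, R=foxtrot -> take RIGHT -> foxtrot
i=1: BASE=charlie L=foxtrot R=delta all differ -> CONFLICT
i=2: L=bravo, R=juliet=BASE -> take LEFT -> bravo
i=3: BASE=bravo L=india R=foxtrot all differ -> CONFLICT
i=4: L=echo, R=alpha=BASE -> take LEFT -> echo

Answer: foxtrot
<<<<<<< LEFT
foxtrot
=======
delta
>>>>>>> RIGHT
bravo
<<<<<<< LEFT
india
=======
foxtrot
>>>>>>> RIGHT
echo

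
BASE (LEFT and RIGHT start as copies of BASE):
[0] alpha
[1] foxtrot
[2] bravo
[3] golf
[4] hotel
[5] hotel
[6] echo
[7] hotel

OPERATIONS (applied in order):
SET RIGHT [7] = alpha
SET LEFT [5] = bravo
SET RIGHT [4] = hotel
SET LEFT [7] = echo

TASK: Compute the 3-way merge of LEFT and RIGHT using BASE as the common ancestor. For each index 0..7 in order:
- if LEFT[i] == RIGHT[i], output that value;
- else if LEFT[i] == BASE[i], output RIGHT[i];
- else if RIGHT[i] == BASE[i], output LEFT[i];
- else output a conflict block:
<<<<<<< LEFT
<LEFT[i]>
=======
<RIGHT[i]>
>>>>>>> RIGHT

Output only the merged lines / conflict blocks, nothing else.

Final LEFT:  [alpha, foxtrot, bravo, golf, hotel, bravo, echo, echo]
Final RIGHT: [alpha, foxtrot, bravo, golf, hotel, hotel, echo, alpha]
i=0: L=alpha R=alpha -> agree -> alpha
i=1: L=foxtrot R=foxtrot -> agree -> foxtrot
i=2: L=bravo R=bravo -> agree -> bravo
i=3: L=golf R=golf -> agree -> golf
i=4: L=hotel R=hotel -> agree -> hotel
i=5: L=bravo, R=hotel=BASE -> take LEFT -> bravo
i=6: L=echo R=echo -> agree -> echo
i=7: BASE=hotel L=echo R=alpha all differ -> CONFLICT

Answer: alpha
foxtrot
bravo
golf
hotel
bravo
echo
<<<<<<< LEFT
echo
=======
alpha
>>>>>>> RIGHT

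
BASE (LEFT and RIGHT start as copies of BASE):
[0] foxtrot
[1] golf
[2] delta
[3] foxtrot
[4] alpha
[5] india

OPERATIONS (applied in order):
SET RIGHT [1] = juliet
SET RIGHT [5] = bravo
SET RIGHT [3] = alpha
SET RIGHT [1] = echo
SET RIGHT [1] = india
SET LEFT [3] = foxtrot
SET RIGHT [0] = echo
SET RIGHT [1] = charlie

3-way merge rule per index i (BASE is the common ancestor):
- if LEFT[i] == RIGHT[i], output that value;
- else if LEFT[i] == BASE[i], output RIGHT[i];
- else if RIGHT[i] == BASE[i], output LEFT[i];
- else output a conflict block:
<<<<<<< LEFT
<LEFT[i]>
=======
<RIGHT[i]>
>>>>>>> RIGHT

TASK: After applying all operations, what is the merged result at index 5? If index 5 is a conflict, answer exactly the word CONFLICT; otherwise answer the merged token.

Answer: bravo

Derivation:
Final LEFT:  [foxtrot, golf, delta, foxtrot, alpha, india]
Final RIGHT: [echo, charlie, delta, alpha, alpha, bravo]
i=0: L=foxtrot=BASE, R=echo -> take RIGHT -> echo
i=1: L=golf=BASE, R=charlie -> take RIGHT -> charlie
i=2: L=delta R=delta -> agree -> delta
i=3: L=foxtrot=BASE, R=alpha -> take RIGHT -> alpha
i=4: L=alpha R=alpha -> agree -> alpha
i=5: L=india=BASE, R=bravo -> take RIGHT -> bravo
Index 5 -> bravo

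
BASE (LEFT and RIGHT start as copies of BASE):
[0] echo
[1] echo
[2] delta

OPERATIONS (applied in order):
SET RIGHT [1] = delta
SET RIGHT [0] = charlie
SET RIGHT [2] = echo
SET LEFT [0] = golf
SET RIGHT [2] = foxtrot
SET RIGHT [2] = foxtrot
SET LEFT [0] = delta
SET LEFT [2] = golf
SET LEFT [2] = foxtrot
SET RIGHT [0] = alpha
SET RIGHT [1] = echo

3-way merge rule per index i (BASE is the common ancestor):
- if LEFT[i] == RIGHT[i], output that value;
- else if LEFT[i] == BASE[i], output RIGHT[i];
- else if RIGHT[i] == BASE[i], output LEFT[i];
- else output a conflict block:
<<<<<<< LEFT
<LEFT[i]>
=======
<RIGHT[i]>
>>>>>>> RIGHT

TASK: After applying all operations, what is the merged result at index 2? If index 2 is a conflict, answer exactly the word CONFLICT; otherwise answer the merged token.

Final LEFT:  [delta, echo, foxtrot]
Final RIGHT: [alpha, echo, foxtrot]
i=0: BASE=echo L=delta R=alpha all differ -> CONFLICT
i=1: L=echo R=echo -> agree -> echo
i=2: L=foxtrot R=foxtrot -> agree -> foxtrot
Index 2 -> foxtrot

Answer: foxtrot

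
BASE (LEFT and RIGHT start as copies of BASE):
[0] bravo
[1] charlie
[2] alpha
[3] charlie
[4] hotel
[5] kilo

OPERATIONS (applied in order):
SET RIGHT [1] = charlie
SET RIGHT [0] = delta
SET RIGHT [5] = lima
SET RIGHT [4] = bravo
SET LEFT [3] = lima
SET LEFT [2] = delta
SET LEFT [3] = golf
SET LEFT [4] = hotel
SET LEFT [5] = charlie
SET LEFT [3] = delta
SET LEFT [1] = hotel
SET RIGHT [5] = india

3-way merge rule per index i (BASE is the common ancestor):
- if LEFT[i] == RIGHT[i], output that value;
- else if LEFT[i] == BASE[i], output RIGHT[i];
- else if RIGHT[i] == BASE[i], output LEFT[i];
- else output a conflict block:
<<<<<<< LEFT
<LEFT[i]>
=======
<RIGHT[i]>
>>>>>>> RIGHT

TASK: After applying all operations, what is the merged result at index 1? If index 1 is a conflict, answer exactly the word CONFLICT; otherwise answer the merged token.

Answer: hotel

Derivation:
Final LEFT:  [bravo, hotel, delta, delta, hotel, charlie]
Final RIGHT: [delta, charlie, alpha, charlie, bravo, india]
i=0: L=bravo=BASE, R=delta -> take RIGHT -> delta
i=1: L=hotel, R=charlie=BASE -> take LEFT -> hotel
i=2: L=delta, R=alpha=BASE -> take LEFT -> delta
i=3: L=delta, R=charlie=BASE -> take LEFT -> delta
i=4: L=hotel=BASE, R=bravo -> take RIGHT -> bravo
i=5: BASE=kilo L=charlie R=india all differ -> CONFLICT
Index 1 -> hotel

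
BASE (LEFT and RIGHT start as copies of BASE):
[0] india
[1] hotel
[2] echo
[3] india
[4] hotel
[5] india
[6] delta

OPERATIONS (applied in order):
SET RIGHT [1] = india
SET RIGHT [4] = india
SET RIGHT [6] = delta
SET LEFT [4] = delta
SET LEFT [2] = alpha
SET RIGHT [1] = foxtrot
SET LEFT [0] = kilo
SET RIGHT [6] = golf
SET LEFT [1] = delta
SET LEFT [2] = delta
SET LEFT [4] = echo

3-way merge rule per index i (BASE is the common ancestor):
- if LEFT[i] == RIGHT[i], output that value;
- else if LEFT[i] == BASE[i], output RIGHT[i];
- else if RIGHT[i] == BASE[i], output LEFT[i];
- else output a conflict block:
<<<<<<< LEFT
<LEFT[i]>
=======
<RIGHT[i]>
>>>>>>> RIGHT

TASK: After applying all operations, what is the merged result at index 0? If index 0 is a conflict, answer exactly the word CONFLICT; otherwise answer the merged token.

Answer: kilo

Derivation:
Final LEFT:  [kilo, delta, delta, india, echo, india, delta]
Final RIGHT: [india, foxtrot, echo, india, india, india, golf]
i=0: L=kilo, R=india=BASE -> take LEFT -> kilo
i=1: BASE=hotel L=delta R=foxtrot all differ -> CONFLICT
i=2: L=delta, R=echo=BASE -> take LEFT -> delta
i=3: L=india R=india -> agree -> india
i=4: BASE=hotel L=echo R=india all differ -> CONFLICT
i=5: L=india R=india -> agree -> india
i=6: L=delta=BASE, R=golf -> take RIGHT -> golf
Index 0 -> kilo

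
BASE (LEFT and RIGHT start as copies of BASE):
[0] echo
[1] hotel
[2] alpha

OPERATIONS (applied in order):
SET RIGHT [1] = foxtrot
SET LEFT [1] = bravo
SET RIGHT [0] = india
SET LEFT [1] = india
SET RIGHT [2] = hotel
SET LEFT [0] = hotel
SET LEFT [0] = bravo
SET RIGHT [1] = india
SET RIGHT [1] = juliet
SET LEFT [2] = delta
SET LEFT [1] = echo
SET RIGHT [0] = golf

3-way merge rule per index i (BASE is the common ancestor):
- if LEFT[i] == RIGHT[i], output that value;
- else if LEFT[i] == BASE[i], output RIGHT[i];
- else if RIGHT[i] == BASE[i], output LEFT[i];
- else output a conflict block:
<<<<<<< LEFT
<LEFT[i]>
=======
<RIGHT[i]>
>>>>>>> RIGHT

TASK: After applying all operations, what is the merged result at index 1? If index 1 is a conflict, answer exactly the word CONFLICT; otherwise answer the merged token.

Answer: CONFLICT

Derivation:
Final LEFT:  [bravo, echo, delta]
Final RIGHT: [golf, juliet, hotel]
i=0: BASE=echo L=bravo R=golf all differ -> CONFLICT
i=1: BASE=hotel L=echo R=juliet all differ -> CONFLICT
i=2: BASE=alpha L=delta R=hotel all differ -> CONFLICT
Index 1 -> CONFLICT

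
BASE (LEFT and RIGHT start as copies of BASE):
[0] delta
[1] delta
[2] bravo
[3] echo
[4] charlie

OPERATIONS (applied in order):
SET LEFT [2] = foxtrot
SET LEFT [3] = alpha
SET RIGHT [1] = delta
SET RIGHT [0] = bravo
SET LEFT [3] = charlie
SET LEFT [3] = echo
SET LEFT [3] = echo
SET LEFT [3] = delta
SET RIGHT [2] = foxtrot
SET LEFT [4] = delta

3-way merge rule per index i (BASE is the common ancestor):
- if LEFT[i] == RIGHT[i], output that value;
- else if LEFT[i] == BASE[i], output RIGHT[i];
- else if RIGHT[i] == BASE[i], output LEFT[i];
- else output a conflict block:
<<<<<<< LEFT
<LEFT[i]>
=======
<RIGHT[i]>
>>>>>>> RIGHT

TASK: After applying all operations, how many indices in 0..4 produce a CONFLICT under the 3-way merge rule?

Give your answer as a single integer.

Answer: 0

Derivation:
Final LEFT:  [delta, delta, foxtrot, delta, delta]
Final RIGHT: [bravo, delta, foxtrot, echo, charlie]
i=0: L=delta=BASE, R=bravo -> take RIGHT -> bravo
i=1: L=delta R=delta -> agree -> delta
i=2: L=foxtrot R=foxtrot -> agree -> foxtrot
i=3: L=delta, R=echo=BASE -> take LEFT -> delta
i=4: L=delta, R=charlie=BASE -> take LEFT -> delta
Conflict count: 0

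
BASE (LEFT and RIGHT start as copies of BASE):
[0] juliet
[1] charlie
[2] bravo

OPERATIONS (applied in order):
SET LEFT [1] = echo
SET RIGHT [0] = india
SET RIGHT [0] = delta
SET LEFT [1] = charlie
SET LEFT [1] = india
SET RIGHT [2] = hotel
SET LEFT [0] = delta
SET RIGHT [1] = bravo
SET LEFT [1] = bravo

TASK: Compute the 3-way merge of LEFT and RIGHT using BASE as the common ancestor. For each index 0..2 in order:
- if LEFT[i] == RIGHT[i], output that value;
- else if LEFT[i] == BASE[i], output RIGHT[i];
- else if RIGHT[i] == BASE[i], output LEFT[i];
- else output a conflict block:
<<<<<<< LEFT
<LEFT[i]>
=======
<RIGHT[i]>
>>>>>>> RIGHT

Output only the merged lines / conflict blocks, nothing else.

Final LEFT:  [delta, bravo, bravo]
Final RIGHT: [delta, bravo, hotel]
i=0: L=delta R=delta -> agree -> delta
i=1: L=bravo R=bravo -> agree -> bravo
i=2: L=bravo=BASE, R=hotel -> take RIGHT -> hotel

Answer: delta
bravo
hotel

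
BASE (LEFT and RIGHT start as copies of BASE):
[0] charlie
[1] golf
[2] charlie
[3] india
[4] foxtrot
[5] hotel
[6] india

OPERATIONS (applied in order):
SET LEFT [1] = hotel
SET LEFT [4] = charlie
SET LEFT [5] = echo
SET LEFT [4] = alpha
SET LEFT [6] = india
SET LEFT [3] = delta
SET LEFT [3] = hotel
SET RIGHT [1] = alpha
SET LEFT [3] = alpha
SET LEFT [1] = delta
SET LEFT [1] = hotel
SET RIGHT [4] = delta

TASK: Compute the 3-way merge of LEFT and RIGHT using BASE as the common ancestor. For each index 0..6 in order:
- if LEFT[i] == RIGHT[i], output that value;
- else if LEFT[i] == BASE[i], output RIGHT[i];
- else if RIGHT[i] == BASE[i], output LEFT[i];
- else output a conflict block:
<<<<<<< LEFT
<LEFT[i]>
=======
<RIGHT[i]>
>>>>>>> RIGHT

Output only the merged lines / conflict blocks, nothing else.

Final LEFT:  [charlie, hotel, charlie, alpha, alpha, echo, india]
Final RIGHT: [charlie, alpha, charlie, india, delta, hotel, india]
i=0: L=charlie R=charlie -> agree -> charlie
i=1: BASE=golf L=hotel R=alpha all differ -> CONFLICT
i=2: L=charlie R=charlie -> agree -> charlie
i=3: L=alpha, R=india=BASE -> take LEFT -> alpha
i=4: BASE=foxtrot L=alpha R=delta all differ -> CONFLICT
i=5: L=echo, R=hotel=BASE -> take LEFT -> echo
i=6: L=india R=india -> agree -> india

Answer: charlie
<<<<<<< LEFT
hotel
=======
alpha
>>>>>>> RIGHT
charlie
alpha
<<<<<<< LEFT
alpha
=======
delta
>>>>>>> RIGHT
echo
india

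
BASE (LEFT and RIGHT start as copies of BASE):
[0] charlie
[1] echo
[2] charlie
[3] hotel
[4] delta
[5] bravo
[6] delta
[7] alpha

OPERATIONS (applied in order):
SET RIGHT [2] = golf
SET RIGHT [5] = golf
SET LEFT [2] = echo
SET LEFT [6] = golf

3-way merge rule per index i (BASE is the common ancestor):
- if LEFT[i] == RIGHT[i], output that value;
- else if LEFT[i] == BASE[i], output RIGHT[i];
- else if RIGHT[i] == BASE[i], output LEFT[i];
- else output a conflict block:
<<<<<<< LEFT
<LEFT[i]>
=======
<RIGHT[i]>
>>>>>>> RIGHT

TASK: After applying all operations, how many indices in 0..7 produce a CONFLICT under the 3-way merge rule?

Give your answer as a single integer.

Final LEFT:  [charlie, echo, echo, hotel, delta, bravo, golf, alpha]
Final RIGHT: [charlie, echo, golf, hotel, delta, golf, delta, alpha]
i=0: L=charlie R=charlie -> agree -> charlie
i=1: L=echo R=echo -> agree -> echo
i=2: BASE=charlie L=echo R=golf all differ -> CONFLICT
i=3: L=hotel R=hotel -> agree -> hotel
i=4: L=delta R=delta -> agree -> delta
i=5: L=bravo=BASE, R=golf -> take RIGHT -> golf
i=6: L=golf, R=delta=BASE -> take LEFT -> golf
i=7: L=alpha R=alpha -> agree -> alpha
Conflict count: 1

Answer: 1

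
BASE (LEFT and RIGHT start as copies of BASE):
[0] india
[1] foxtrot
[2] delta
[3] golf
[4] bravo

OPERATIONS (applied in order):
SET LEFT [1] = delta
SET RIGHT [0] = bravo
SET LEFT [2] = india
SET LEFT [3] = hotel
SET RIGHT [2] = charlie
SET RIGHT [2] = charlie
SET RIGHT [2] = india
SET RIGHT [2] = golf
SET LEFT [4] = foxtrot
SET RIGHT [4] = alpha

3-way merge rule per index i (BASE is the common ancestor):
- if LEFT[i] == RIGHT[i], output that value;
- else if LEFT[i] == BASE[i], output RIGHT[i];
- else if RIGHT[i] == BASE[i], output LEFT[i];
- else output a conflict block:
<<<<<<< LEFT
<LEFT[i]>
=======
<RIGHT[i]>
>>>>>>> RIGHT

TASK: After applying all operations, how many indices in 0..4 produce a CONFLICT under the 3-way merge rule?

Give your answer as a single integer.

Final LEFT:  [india, delta, india, hotel, foxtrot]
Final RIGHT: [bravo, foxtrot, golf, golf, alpha]
i=0: L=india=BASE, R=bravo -> take RIGHT -> bravo
i=1: L=delta, R=foxtrot=BASE -> take LEFT -> delta
i=2: BASE=delta L=india R=golf all differ -> CONFLICT
i=3: L=hotel, R=golf=BASE -> take LEFT -> hotel
i=4: BASE=bravo L=foxtrot R=alpha all differ -> CONFLICT
Conflict count: 2

Answer: 2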